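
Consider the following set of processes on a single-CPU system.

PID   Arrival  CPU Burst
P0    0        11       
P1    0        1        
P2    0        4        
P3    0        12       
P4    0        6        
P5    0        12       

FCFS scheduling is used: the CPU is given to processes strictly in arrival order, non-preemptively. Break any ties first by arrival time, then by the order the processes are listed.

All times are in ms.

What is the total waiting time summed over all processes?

Gantt: | P0 0-11 | P1 11-12 | P2 12-16 | P3 16-28 | P4 28-34 | P5 34-46 |
Completion: P0=11  P1=12  P2=16  P3=28  P4=34  P5=46
Turnaround (C−A): P0=11  P1=12  P2=16  P3=28  P4=34  P5=46
Waiting = turnaround − burst: P0=0, P1=11, P2=12, P3=16, P4=28, P5=34
Total waiting = 0 + 11 + 12 + 16 + 28 + 34 = 101

101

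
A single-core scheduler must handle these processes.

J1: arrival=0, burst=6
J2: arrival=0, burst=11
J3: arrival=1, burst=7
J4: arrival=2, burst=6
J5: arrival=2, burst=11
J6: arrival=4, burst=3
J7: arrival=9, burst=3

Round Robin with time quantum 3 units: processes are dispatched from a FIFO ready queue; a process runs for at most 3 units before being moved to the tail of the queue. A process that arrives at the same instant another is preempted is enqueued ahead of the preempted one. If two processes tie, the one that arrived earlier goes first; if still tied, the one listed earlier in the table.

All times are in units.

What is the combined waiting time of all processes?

166

Gantt: | J1 0-3 | J2 3-6 | J3 6-9 | J4 9-12 | J5 12-15 | J1 15-18 | J6 18-21 | J2 21-24 | J7 24-27 | J3 27-30 | J4 30-33 | J5 33-36 | J2 36-39 | J3 39-40 | J5 40-43 | J2 43-45 | J5 45-47 |
Completion: J1=18  J2=45  J3=40  J4=33  J5=47  J6=21  J7=27
Waiting = turnaround − burst: J1=12, J2=34, J3=32, J4=25, J5=34, J6=14, J7=15
Total waiting = 12 + 34 + 32 + 25 + 34 + 14 + 15 = 166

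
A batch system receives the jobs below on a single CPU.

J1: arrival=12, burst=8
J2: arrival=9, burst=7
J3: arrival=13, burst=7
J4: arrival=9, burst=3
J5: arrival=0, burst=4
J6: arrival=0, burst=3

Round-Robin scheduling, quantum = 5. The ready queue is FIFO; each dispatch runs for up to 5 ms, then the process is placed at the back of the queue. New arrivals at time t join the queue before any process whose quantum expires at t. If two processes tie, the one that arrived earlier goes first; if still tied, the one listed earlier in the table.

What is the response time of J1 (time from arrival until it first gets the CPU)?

Schedule: | J5 0-4 | J6 4-7 | idle 7-9 | J2 9-14 | J4 14-17 | J1 17-22 | J3 22-27 | J2 27-29 | J1 29-32 | J3 32-34 |
Completion: J1=32  J2=29  J3=34  J4=17  J5=4  J6=7
Turnaround (C−A): J1=20  J2=20  J3=21  J4=8  J5=4  J6=7
Response(J1) = first start − arrival = 17 − 12 = 5

5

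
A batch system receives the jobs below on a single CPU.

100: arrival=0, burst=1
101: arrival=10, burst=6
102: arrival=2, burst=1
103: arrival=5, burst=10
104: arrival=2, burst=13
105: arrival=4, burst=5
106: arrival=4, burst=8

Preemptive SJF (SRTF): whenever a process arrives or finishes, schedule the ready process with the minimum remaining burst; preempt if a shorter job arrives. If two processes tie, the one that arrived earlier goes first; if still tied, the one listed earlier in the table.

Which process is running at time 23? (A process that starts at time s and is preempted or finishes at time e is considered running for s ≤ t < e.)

Timeline: | 100 0-1 | idle 1-2 | 102 2-3 | 104 3-4 | 105 4-9 | 106 9-10 | 101 10-16 | 106 16-23 | 103 23-33 | 104 33-45 |
Completion: 100=1  101=16  102=3  103=33  104=45  105=9  106=23
Turnaround (C−A): 100=1  101=6  102=1  103=28  104=43  105=5  106=19

103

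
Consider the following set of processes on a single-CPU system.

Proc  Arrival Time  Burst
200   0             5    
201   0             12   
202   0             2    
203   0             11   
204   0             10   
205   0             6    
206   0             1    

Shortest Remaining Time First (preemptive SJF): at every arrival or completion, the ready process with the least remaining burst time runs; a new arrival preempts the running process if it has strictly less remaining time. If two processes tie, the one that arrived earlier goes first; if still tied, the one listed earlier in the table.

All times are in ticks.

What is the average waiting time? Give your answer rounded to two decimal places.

Gantt: | 206 0-1 | 202 1-3 | 200 3-8 | 205 8-14 | 204 14-24 | 203 24-35 | 201 35-47 |
Completion: 200=8  201=47  202=3  203=35  204=24  205=14  206=1
Waiting times: 200=3, 201=35, 202=1, 203=24, 204=14, 205=8, 206=0
Average waiting = (3+35+1+24+14+8+0) / 7 = 85/7 = 12.14

12.14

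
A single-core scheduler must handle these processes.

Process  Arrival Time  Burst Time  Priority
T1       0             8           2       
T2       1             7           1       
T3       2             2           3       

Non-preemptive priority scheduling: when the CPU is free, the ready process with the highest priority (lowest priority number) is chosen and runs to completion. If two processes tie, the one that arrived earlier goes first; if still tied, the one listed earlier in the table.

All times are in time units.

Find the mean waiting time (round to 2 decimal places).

Timeline: | T1 0-8 | T2 8-15 | T3 15-17 |
Completion: T1=8  T2=15  T3=17
Waiting times: T1=0, T2=7, T3=13
Average waiting = (0+7+13) / 3 = 20/3 = 6.67

6.67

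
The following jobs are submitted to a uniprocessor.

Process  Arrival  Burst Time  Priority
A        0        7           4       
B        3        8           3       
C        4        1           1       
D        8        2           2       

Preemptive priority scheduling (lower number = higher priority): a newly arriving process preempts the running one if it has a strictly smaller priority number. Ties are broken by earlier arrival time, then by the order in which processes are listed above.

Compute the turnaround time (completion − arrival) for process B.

Schedule: | A 0-3 | B 3-4 | C 4-5 | B 5-8 | D 8-10 | B 10-14 | A 14-18 |
Completion: A=18  B=14  C=5  D=10
Turnaround (C−A): A=18  B=11  C=1  D=2
Turnaround(B) = completion − arrival = 14 − 3 = 11

11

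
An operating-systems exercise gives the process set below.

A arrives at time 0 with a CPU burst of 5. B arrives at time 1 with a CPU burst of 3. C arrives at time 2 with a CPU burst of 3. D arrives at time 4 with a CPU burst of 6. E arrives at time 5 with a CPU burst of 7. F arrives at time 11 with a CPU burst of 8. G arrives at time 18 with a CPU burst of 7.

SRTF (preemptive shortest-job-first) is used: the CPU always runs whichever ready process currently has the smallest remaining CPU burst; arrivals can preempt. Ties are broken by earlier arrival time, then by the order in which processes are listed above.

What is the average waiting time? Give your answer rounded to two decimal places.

Schedule: | A 0-1 | B 1-4 | C 4-7 | A 7-11 | D 11-17 | E 17-24 | G 24-31 | F 31-39 |
Completion: A=11  B=4  C=7  D=17  E=24  F=39  G=31
Waiting times: A=6, B=0, C=2, D=7, E=12, F=20, G=6
Average waiting = (6+0+2+7+12+20+6) / 7 = 53/7 = 7.57

7.57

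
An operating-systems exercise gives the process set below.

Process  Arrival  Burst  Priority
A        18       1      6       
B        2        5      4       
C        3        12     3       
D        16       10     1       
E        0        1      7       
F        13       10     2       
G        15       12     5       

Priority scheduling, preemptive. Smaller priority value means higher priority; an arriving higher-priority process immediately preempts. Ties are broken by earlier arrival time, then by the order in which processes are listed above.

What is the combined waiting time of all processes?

119

Gantt: | E 0-1 | idle 1-2 | B 2-3 | C 3-13 | F 13-16 | D 16-26 | F 26-33 | C 33-35 | B 35-39 | G 39-51 | A 51-52 |
Completion: A=52  B=39  C=35  D=26  E=1  F=33  G=51
Waiting = turnaround − burst: A=33, B=32, C=20, D=0, E=0, F=10, G=24
Total waiting = 33 + 32 + 20 + 0 + 0 + 10 + 24 = 119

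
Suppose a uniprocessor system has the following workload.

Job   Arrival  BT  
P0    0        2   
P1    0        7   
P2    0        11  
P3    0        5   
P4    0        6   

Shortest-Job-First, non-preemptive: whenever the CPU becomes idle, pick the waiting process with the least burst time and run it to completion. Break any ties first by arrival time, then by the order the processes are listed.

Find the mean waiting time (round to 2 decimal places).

8.40

Gantt: | P0 0-2 | P3 2-7 | P4 7-13 | P1 13-20 | P2 20-31 |
Completion: P0=2  P1=20  P2=31  P3=7  P4=13
Waiting times: P0=0, P1=13, P2=20, P3=2, P4=7
Average waiting = (0+13+20+2+7) / 5 = 42/5 = 8.40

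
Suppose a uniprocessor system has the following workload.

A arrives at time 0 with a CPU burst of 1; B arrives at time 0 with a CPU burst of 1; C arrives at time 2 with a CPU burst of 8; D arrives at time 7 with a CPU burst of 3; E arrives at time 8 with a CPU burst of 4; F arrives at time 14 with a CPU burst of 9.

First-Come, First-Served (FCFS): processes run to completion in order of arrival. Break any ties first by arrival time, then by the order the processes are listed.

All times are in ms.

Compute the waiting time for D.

3

Schedule: | A 0-1 | B 1-2 | C 2-10 | D 10-13 | E 13-17 | F 17-26 |
Completion: A=1  B=2  C=10  D=13  E=17  F=26
Turnaround (C−A): A=1  B=2  C=8  D=6  E=9  F=12
Waiting(D) = turnaround − burst = 6 − 3 = 3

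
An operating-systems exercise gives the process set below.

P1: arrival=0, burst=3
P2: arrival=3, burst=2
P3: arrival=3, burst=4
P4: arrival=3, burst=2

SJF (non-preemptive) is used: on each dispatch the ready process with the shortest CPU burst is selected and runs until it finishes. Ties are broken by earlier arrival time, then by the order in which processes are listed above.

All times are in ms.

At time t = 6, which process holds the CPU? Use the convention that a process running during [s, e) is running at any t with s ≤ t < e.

Gantt: | P1 0-3 | P2 3-5 | P4 5-7 | P3 7-11 |
Completion: P1=3  P2=5  P3=11  P4=7

P4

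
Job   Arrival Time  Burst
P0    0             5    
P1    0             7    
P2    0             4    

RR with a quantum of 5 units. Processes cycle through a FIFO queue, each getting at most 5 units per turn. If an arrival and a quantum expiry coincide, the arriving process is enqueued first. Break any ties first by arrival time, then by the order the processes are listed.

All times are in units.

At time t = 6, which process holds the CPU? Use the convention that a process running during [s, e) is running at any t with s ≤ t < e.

Schedule: | P0 0-5 | P1 5-10 | P2 10-14 | P1 14-16 |
Completion: P0=5  P1=16  P2=14
Turnaround (C−A): P0=5  P1=16  P2=14

P1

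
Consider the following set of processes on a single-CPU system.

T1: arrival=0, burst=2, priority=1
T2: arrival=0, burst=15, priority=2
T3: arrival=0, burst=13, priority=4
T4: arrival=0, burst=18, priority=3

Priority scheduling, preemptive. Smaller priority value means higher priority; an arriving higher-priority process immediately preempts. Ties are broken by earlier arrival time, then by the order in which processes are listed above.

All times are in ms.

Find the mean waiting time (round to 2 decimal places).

Gantt: | T1 0-2 | T2 2-17 | T4 17-35 | T3 35-48 |
Completion: T1=2  T2=17  T3=48  T4=35
Turnaround (C−A): T1=2  T2=17  T3=48  T4=35
Waiting times: T1=0, T2=2, T3=35, T4=17
Average waiting = (0+2+35+17) / 4 = 54/4 = 13.50

13.50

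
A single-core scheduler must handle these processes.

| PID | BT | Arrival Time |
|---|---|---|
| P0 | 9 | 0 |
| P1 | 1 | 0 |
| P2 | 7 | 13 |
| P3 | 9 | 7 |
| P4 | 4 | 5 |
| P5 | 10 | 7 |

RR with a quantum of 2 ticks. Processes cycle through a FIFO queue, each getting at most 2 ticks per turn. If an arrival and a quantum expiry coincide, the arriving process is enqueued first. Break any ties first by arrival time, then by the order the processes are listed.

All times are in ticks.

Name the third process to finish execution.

P0

Gantt: | P0 0-2 | P1 2-3 | P0 3-5 | P4 5-7 | P0 7-9 | P3 9-11 | P5 11-13 | P4 13-15 | P0 15-17 | P3 17-19 | P2 19-21 | P5 21-23 | P0 23-24 | P3 24-26 | P2 26-28 | P5 28-30 | P3 30-32 | P2 32-34 | P5 34-36 | P3 36-37 | P2 37-38 | P5 38-40 |
Completion: P0=24  P1=3  P2=38  P3=37  P4=15  P5=40
Turnaround (C−A): P0=24  P1=3  P2=25  P3=30  P4=10  P5=33
Finish order: P1 → P4 → P0 → P3 → P2 → P5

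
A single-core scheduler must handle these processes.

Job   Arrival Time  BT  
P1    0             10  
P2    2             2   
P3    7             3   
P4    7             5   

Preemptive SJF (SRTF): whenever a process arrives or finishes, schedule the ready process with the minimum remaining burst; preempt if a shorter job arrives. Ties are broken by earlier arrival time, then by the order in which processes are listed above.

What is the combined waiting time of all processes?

Schedule: | P1 0-2 | P2 2-4 | P1 4-7 | P3 7-10 | P1 10-15 | P4 15-20 |
Completion: P1=15  P2=4  P3=10  P4=20
Waiting = turnaround − burst: P1=5, P2=0, P3=0, P4=8
Total waiting = 5 + 0 + 0 + 8 = 13

13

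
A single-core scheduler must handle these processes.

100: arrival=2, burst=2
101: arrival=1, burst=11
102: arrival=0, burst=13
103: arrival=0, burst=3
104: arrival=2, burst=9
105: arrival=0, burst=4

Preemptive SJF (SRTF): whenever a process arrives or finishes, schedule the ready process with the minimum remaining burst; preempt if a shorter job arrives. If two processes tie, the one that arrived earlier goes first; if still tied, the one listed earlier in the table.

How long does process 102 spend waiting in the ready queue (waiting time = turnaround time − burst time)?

29

Timeline: | 103 0-3 | 100 3-5 | 105 5-9 | 104 9-18 | 101 18-29 | 102 29-42 |
Completion: 100=5  101=29  102=42  103=3  104=18  105=9
Turnaround (C−A): 100=3  101=28  102=42  103=3  104=16  105=9
Waiting(102) = turnaround − burst = 42 − 13 = 29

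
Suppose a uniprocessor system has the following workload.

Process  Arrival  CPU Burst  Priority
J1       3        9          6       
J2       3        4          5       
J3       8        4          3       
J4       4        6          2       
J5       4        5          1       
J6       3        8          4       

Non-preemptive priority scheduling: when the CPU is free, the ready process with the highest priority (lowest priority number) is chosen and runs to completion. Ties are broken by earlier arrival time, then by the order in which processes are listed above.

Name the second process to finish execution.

Schedule: | idle 0-3 | J6 3-11 | J5 11-16 | J4 16-22 | J3 22-26 | J2 26-30 | J1 30-39 |
Completion: J1=39  J2=30  J3=26  J4=22  J5=16  J6=11
Turnaround (C−A): J1=36  J2=27  J3=18  J4=18  J5=12  J6=8
Finish order: J6 → J5 → J4 → J3 → J2 → J1

J5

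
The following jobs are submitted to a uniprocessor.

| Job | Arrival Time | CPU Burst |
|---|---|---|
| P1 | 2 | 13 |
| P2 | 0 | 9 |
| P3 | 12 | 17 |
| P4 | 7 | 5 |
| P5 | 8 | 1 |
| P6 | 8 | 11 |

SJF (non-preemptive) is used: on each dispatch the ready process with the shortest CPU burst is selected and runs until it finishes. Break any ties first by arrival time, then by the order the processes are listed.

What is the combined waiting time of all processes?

62

Gantt: | P2 0-9 | P5 9-10 | P4 10-15 | P6 15-26 | P1 26-39 | P3 39-56 |
Completion: P1=39  P2=9  P3=56  P4=15  P5=10  P6=26
Turnaround (C−A): P1=37  P2=9  P3=44  P4=8  P5=2  P6=18
Waiting = turnaround − burst: P1=24, P2=0, P3=27, P4=3, P5=1, P6=7
Total waiting = 24 + 0 + 27 + 3 + 1 + 7 = 62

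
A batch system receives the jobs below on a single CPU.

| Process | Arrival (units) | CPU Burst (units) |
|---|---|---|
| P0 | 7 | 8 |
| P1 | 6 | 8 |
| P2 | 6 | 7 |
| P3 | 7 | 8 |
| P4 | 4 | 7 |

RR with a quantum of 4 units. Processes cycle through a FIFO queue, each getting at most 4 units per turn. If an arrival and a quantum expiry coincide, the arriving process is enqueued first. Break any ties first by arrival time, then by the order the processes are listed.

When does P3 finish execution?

42

Timeline: | idle 0-4 | P4 4-8 | P1 8-12 | P2 12-16 | P0 16-20 | P3 20-24 | P4 24-27 | P1 27-31 | P2 31-34 | P0 34-38 | P3 38-42 |
Completion: P0=38  P1=31  P2=34  P3=42  P4=27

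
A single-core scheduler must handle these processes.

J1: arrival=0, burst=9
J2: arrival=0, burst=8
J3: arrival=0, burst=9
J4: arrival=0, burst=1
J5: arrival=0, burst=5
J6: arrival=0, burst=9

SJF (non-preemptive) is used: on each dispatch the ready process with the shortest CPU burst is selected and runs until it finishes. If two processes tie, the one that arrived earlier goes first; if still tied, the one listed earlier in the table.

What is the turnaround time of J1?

23

Schedule: | J4 0-1 | J5 1-6 | J2 6-14 | J1 14-23 | J3 23-32 | J6 32-41 |
Completion: J1=23  J2=14  J3=32  J4=1  J5=6  J6=41
Turnaround (C−A): J1=23  J2=14  J3=32  J4=1  J5=6  J6=41
Turnaround(J1) = completion − arrival = 23 − 0 = 23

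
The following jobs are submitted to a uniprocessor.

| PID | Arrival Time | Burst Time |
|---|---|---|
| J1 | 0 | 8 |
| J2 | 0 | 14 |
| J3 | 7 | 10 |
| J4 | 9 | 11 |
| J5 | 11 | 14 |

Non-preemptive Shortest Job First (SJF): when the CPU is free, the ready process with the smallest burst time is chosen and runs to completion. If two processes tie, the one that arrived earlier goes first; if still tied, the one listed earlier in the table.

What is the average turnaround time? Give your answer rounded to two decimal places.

25.60

Schedule: | J1 0-8 | J3 8-18 | J4 18-29 | J2 29-43 | J5 43-57 |
Completion: J1=8  J2=43  J3=18  J4=29  J5=57
Turnaround (C−A): J1=8  J2=43  J3=11  J4=20  J5=46
Turnaround times: J1=8, J2=43, J3=11, J4=20, J5=46
Average turnaround = (8+43+11+20+46) / 5 = 128/5 = 25.60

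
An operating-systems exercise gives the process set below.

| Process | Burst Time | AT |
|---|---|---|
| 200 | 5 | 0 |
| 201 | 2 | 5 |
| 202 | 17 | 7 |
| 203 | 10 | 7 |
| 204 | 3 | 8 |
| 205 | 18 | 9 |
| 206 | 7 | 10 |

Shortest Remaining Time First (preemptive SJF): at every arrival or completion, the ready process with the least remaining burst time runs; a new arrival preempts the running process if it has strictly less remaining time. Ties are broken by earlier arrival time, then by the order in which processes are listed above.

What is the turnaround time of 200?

5

Gantt: | 200 0-5 | 201 5-7 | 203 7-8 | 204 8-11 | 206 11-18 | 203 18-27 | 202 27-44 | 205 44-62 |
Completion: 200=5  201=7  202=44  203=27  204=11  205=62  206=18
Turnaround (C−A): 200=5  201=2  202=37  203=20  204=3  205=53  206=8
Turnaround(200) = completion − arrival = 5 − 0 = 5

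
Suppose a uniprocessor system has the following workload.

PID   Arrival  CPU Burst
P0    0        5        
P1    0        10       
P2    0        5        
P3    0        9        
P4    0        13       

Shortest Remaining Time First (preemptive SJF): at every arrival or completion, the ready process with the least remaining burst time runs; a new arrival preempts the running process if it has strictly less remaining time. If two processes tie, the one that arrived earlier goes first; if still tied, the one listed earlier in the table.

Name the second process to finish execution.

Gantt: | P0 0-5 | P2 5-10 | P3 10-19 | P1 19-29 | P4 29-42 |
Completion: P0=5  P1=29  P2=10  P3=19  P4=42
Finish order: P0 → P2 → P3 → P1 → P4

P2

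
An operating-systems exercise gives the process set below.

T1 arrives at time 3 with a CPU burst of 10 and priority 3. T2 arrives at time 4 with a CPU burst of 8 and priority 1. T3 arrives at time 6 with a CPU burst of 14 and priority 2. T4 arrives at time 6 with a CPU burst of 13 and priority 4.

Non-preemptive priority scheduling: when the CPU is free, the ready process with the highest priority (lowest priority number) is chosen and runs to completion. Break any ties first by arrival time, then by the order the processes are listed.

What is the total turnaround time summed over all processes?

98

Gantt: | idle 0-3 | T1 3-13 | T2 13-21 | T3 21-35 | T4 35-48 |
Completion: T1=13  T2=21  T3=35  T4=48
Turnaround (C−A): T1=10  T2=17  T3=29  T4=42
Turnaround = completion − arrival: T1=10, T2=17, T3=29, T4=42
Total turnaround = 10 + 17 + 29 + 42 = 98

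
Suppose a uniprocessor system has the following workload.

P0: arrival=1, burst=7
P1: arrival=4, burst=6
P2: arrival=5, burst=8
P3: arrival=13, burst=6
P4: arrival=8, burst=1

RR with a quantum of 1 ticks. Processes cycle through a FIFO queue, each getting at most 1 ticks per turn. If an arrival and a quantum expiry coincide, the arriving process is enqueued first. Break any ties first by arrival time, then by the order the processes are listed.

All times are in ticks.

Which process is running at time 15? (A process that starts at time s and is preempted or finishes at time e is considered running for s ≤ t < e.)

P3

Timeline: | idle 0-1 | P0 1-4 | P1 4-5 | P0 5-6 | P2 6-7 | P1 7-8 | P0 8-9 | P2 9-10 | P4 10-11 | P1 11-12 | P0 12-13 | P2 13-14 | P1 14-15 | P3 15-16 | P0 16-17 | P2 17-18 | P1 18-19 | P3 19-20 | P2 20-21 | P1 21-22 | P3 22-23 | P2 23-24 | P3 24-25 | P2 25-26 | P3 26-27 | P2 27-28 | P3 28-29 |
Completion: P0=17  P1=22  P2=28  P3=29  P4=11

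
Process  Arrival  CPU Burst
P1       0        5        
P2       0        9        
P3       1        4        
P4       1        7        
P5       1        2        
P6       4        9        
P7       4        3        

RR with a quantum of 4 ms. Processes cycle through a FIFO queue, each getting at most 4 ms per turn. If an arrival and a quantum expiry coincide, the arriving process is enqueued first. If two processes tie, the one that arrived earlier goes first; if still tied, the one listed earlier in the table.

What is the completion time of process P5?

18

Gantt: | P1 0-4 | P2 4-8 | P3 8-12 | P4 12-16 | P5 16-18 | P6 18-22 | P7 22-25 | P1 25-26 | P2 26-30 | P4 30-33 | P6 33-37 | P2 37-38 | P6 38-39 |
Completion: P1=26  P2=38  P3=12  P4=33  P5=18  P6=39  P7=25
Turnaround (C−A): P1=26  P2=38  P3=11  P4=32  P5=17  P6=35  P7=21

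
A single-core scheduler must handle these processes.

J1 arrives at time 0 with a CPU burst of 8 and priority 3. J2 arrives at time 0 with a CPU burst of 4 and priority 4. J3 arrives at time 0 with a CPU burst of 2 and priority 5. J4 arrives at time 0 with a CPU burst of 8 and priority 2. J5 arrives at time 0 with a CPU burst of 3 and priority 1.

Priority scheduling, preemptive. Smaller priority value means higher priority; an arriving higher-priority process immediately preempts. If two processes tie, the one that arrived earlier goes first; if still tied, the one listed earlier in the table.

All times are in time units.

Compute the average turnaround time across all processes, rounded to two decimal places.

16.20

Gantt: | J5 0-3 | J4 3-11 | J1 11-19 | J2 19-23 | J3 23-25 |
Completion: J1=19  J2=23  J3=25  J4=11  J5=3
Turnaround (C−A): J1=19  J2=23  J3=25  J4=11  J5=3
Turnaround times: J1=19, J2=23, J3=25, J4=11, J5=3
Average turnaround = (19+23+25+11+3) / 5 = 81/5 = 16.20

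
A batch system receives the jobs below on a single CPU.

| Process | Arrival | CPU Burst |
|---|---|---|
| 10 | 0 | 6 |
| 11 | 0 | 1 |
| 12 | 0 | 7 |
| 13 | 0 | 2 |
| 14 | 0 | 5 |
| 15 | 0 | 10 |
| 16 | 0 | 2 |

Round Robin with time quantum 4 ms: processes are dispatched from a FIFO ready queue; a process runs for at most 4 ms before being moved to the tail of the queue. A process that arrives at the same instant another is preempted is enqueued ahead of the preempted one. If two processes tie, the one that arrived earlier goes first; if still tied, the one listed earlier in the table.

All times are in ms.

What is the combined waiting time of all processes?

113

Schedule: | 10 0-4 | 11 4-5 | 12 5-9 | 13 9-11 | 14 11-15 | 15 15-19 | 16 19-21 | 10 21-23 | 12 23-26 | 14 26-27 | 15 27-33 |
Completion: 10=23  11=5  12=26  13=11  14=27  15=33  16=21
Waiting = turnaround − burst: 10=17, 11=4, 12=19, 13=9, 14=22, 15=23, 16=19
Total waiting = 17 + 4 + 19 + 9 + 22 + 23 + 19 = 113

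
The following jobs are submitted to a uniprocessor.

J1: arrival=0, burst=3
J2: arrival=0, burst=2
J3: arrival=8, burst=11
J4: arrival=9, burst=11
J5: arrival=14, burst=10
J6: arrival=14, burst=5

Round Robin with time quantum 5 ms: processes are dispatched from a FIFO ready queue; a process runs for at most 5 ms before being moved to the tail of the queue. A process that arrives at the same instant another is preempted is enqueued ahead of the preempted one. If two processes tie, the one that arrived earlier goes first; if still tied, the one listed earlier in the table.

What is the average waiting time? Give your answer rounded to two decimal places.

Timeline: | J1 0-3 | J2 3-5 | idle 5-8 | J3 8-13 | J4 13-18 | J3 18-23 | J5 23-28 | J6 28-33 | J4 33-38 | J3 38-39 | J5 39-44 | J4 44-45 |
Completion: J1=3  J2=5  J3=39  J4=45  J5=44  J6=33
Waiting times: J1=0, J2=3, J3=20, J4=25, J5=20, J6=14
Average waiting = (0+3+20+25+20+14) / 6 = 82/6 = 13.67

13.67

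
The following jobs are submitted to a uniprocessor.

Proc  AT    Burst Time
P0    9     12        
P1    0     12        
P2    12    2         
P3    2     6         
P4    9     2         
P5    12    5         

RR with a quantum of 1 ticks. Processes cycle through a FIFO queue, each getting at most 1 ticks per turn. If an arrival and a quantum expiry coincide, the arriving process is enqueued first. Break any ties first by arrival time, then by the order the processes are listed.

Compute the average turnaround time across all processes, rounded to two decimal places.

19.83

Gantt: | P1 0-2 | P3 2-3 | P1 3-4 | P3 4-5 | P1 5-6 | P3 6-7 | P1 7-8 | P3 8-9 | P1 9-10 | P0 10-11 | P4 11-12 | P3 12-13 | P1 13-14 | P0 14-15 | P2 15-16 | P5 16-17 | P4 17-18 | P3 18-19 | P1 19-20 | P0 20-21 | P2 21-22 | P5 22-23 | P1 23-24 | P0 24-25 | P5 25-26 | P1 26-27 | P0 27-28 | P5 28-29 | P1 29-30 | P0 30-31 | P5 31-32 | P1 32-33 | P0 33-39 |
Completion: P0=39  P1=33  P2=22  P3=19  P4=18  P5=32
Turnaround (C−A): P0=30  P1=33  P2=10  P3=17  P4=9  P5=20
Turnaround times: P0=30, P1=33, P2=10, P3=17, P4=9, P5=20
Average turnaround = (30+33+10+17+9+20) / 6 = 119/6 = 19.83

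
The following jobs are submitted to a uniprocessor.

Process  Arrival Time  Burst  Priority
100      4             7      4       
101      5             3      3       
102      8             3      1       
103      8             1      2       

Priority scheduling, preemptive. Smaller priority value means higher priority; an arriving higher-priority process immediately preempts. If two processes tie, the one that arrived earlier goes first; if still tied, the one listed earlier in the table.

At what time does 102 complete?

Timeline: | idle 0-4 | 100 4-5 | 101 5-8 | 102 8-11 | 103 11-12 | 100 12-18 |
Completion: 100=18  101=8  102=11  103=12
Turnaround (C−A): 100=14  101=3  102=3  103=4

11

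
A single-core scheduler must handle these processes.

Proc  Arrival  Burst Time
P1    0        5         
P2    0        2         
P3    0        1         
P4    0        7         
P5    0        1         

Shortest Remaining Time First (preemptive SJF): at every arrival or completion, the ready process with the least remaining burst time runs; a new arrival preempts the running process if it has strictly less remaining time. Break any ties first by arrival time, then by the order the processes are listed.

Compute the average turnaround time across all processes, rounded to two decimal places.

Schedule: | P3 0-1 | P5 1-2 | P2 2-4 | P1 4-9 | P4 9-16 |
Completion: P1=9  P2=4  P3=1  P4=16  P5=2
Turnaround (C−A): P1=9  P2=4  P3=1  P4=16  P5=2
Turnaround times: P1=9, P2=4, P3=1, P4=16, P5=2
Average turnaround = (9+4+1+16+2) / 5 = 32/5 = 6.40

6.40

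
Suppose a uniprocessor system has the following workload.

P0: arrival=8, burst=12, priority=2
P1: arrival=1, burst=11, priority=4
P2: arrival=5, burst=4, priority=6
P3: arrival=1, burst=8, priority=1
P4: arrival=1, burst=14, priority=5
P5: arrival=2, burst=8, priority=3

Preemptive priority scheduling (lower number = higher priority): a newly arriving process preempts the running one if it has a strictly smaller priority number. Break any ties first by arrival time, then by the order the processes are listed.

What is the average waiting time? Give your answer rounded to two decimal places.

22.67

Gantt: | idle 0-1 | P3 1-9 | P0 9-21 | P5 21-29 | P1 29-40 | P4 40-54 | P2 54-58 |
Completion: P0=21  P1=40  P2=58  P3=9  P4=54  P5=29
Turnaround (C−A): P0=13  P1=39  P2=53  P3=8  P4=53  P5=27
Waiting times: P0=1, P1=28, P2=49, P3=0, P4=39, P5=19
Average waiting = (1+28+49+0+39+19) / 6 = 136/6 = 22.67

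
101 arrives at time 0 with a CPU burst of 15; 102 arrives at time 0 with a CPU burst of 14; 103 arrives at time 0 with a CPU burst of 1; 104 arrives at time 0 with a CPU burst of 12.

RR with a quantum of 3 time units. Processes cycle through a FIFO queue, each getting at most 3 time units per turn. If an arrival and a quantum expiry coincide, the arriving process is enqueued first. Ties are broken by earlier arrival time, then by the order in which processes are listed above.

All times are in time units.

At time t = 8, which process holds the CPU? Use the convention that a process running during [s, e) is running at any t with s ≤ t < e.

104

Timeline: | 101 0-3 | 102 3-6 | 103 6-7 | 104 7-10 | 101 10-13 | 102 13-16 | 104 16-19 | 101 19-22 | 102 22-25 | 104 25-28 | 101 28-31 | 102 31-34 | 104 34-37 | 101 37-40 | 102 40-42 |
Completion: 101=40  102=42  103=7  104=37
Turnaround (C−A): 101=40  102=42  103=7  104=37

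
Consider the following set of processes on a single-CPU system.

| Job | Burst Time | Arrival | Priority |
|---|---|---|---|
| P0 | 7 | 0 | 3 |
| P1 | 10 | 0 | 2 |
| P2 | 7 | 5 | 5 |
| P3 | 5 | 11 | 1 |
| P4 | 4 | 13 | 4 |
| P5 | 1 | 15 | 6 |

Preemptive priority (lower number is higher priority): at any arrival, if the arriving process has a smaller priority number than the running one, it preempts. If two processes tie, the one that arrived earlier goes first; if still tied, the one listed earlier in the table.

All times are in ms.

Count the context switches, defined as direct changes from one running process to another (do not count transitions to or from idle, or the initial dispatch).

Schedule: | P1 0-10 | P0 10-11 | P3 11-16 | P0 16-22 | P4 22-26 | P2 26-33 | P5 33-34 |
Completion: P0=22  P1=10  P2=33  P3=16  P4=26  P5=34

6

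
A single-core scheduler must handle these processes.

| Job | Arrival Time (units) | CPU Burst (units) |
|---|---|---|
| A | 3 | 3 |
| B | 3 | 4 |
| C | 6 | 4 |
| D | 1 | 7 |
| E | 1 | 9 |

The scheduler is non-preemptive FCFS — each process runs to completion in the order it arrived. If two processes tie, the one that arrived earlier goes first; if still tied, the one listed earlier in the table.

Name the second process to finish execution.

Schedule: | idle 0-1 | D 1-8 | E 8-17 | A 17-20 | B 20-24 | C 24-28 |
Completion: A=20  B=24  C=28  D=8  E=17
Turnaround (C−A): A=17  B=21  C=22  D=7  E=16
Finish order: D → E → A → B → C

E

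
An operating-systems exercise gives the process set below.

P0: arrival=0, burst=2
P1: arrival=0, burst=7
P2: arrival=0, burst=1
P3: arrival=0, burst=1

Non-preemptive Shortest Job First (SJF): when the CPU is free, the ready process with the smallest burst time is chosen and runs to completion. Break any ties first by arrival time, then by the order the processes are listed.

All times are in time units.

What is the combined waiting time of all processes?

Gantt: | P2 0-1 | P3 1-2 | P0 2-4 | P1 4-11 |
Completion: P0=4  P1=11  P2=1  P3=2
Waiting = turnaround − burst: P0=2, P1=4, P2=0, P3=1
Total waiting = 2 + 4 + 0 + 1 = 7

7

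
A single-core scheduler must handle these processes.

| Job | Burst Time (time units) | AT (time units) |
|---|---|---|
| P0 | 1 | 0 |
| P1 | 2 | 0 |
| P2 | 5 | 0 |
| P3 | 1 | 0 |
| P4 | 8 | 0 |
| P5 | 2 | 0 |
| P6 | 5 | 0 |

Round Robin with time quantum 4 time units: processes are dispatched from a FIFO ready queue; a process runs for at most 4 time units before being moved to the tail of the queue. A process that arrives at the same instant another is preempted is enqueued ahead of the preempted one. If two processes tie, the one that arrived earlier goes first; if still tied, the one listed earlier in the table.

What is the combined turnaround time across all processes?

Gantt: | P0 0-1 | P1 1-3 | P2 3-7 | P3 7-8 | P4 8-12 | P5 12-14 | P6 14-18 | P2 18-19 | P4 19-23 | P6 23-24 |
Completion: P0=1  P1=3  P2=19  P3=8  P4=23  P5=14  P6=24
Turnaround = completion − arrival: P0=1, P1=3, P2=19, P3=8, P4=23, P5=14, P6=24
Total turnaround = 1 + 3 + 19 + 8 + 23 + 14 + 24 = 92

92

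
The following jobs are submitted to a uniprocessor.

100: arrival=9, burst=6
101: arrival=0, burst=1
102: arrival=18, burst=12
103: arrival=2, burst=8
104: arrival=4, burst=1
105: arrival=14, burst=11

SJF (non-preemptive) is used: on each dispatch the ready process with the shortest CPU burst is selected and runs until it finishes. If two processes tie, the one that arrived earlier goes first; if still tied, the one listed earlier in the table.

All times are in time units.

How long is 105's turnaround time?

Timeline: | 101 0-1 | idle 1-2 | 103 2-10 | 104 10-11 | 100 11-17 | 105 17-28 | 102 28-40 |
Completion: 100=17  101=1  102=40  103=10  104=11  105=28
Turnaround (C−A): 100=8  101=1  102=22  103=8  104=7  105=14
Turnaround(105) = completion − arrival = 28 − 14 = 14

14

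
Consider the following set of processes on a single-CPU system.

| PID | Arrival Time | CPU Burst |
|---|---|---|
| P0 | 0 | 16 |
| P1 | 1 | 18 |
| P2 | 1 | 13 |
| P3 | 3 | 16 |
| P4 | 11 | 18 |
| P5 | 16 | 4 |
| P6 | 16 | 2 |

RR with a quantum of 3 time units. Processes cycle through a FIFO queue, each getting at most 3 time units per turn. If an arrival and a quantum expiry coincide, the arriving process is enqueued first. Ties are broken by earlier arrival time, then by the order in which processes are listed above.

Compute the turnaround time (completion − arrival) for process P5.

35

Gantt: | P0 0-3 | P1 3-6 | P2 6-9 | P3 9-12 | P0 12-15 | P1 15-18 | P2 18-21 | P4 21-24 | P3 24-27 | P0 27-30 | P5 30-33 | P6 33-35 | P1 35-38 | P2 38-41 | P4 41-44 | P3 44-47 | P0 47-50 | P5 50-51 | P1 51-54 | P2 54-57 | P4 57-60 | P3 60-63 | P0 63-66 | P1 66-69 | P2 69-70 | P4 70-73 | P3 73-76 | P0 76-77 | P1 77-80 | P4 80-83 | P3 83-84 | P4 84-87 |
Completion: P0=77  P1=80  P2=70  P3=84  P4=87  P5=51  P6=35
Turnaround (C−A): P0=77  P1=79  P2=69  P3=81  P4=76  P5=35  P6=19
Turnaround(P5) = completion − arrival = 51 − 16 = 35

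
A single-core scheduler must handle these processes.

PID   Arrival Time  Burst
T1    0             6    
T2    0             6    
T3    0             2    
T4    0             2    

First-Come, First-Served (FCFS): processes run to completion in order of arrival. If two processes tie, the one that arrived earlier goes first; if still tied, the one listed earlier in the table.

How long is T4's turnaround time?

16

Timeline: | T1 0-6 | T2 6-12 | T3 12-14 | T4 14-16 |
Completion: T1=6  T2=12  T3=14  T4=16
Turnaround(T4) = completion − arrival = 16 − 0 = 16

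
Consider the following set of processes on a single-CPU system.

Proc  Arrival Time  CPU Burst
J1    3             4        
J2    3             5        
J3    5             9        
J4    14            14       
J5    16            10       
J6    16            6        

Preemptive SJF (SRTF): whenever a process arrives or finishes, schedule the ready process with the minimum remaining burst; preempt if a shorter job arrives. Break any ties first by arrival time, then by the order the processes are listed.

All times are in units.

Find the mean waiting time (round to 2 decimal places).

Schedule: | idle 0-3 | J1 3-7 | J2 7-12 | J3 12-21 | J6 21-27 | J5 27-37 | J4 37-51 |
Completion: J1=7  J2=12  J3=21  J4=51  J5=37  J6=27
Turnaround (C−A): J1=4  J2=9  J3=16  J4=37  J5=21  J6=11
Waiting times: J1=0, J2=4, J3=7, J4=23, J5=11, J6=5
Average waiting = (0+4+7+23+11+5) / 6 = 50/6 = 8.33

8.33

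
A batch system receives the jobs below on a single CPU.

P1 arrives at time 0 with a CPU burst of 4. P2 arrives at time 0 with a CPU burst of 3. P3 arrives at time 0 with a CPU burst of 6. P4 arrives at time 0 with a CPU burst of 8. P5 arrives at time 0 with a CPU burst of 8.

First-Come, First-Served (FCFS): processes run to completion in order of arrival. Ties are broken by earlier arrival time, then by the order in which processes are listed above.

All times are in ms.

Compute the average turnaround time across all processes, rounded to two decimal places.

Schedule: | P1 0-4 | P2 4-7 | P3 7-13 | P4 13-21 | P5 21-29 |
Completion: P1=4  P2=7  P3=13  P4=21  P5=29
Turnaround (C−A): P1=4  P2=7  P3=13  P4=21  P5=29
Turnaround times: P1=4, P2=7, P3=13, P4=21, P5=29
Average turnaround = (4+7+13+21+29) / 5 = 74/5 = 14.80

14.80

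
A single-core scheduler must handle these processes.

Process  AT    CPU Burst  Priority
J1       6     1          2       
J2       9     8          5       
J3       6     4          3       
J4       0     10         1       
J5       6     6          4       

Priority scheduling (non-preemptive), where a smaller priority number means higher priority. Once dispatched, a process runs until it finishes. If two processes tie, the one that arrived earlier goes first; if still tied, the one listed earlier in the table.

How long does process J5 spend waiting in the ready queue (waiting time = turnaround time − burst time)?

9

Timeline: | J4 0-10 | J1 10-11 | J3 11-15 | J5 15-21 | J2 21-29 |
Completion: J1=11  J2=29  J3=15  J4=10  J5=21
Waiting(J5) = turnaround − burst = 15 − 6 = 9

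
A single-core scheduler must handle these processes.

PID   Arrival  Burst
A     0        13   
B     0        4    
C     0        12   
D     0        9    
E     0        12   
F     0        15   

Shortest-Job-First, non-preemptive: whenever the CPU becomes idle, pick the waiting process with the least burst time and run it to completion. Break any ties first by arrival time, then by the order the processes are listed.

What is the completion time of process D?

Schedule: | B 0-4 | D 4-13 | C 13-25 | E 25-37 | A 37-50 | F 50-65 |
Completion: A=50  B=4  C=25  D=13  E=37  F=65
Turnaround (C−A): A=50  B=4  C=25  D=13  E=37  F=65

13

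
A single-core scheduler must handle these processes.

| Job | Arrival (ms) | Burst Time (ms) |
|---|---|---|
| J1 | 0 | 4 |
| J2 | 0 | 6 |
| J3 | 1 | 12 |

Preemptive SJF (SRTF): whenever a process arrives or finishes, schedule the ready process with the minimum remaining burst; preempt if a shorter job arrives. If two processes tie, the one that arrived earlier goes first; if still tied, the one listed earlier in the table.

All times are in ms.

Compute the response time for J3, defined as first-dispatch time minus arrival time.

Schedule: | J1 0-4 | J2 4-10 | J3 10-22 |
Completion: J1=4  J2=10  J3=22
Turnaround (C−A): J1=4  J2=10  J3=21
Response(J3) = first start − arrival = 10 − 1 = 9

9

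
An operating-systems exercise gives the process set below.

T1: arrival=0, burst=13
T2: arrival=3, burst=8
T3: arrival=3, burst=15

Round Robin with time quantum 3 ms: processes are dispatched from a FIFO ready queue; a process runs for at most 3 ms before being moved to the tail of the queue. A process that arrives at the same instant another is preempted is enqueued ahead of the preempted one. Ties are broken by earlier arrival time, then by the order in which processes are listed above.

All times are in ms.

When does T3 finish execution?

Timeline: | T1 0-3 | T2 3-6 | T3 6-9 | T1 9-12 | T2 12-15 | T3 15-18 | T1 18-21 | T2 21-23 | T3 23-26 | T1 26-29 | T3 29-32 | T1 32-33 | T3 33-36 |
Completion: T1=33  T2=23  T3=36
Turnaround (C−A): T1=33  T2=20  T3=33

36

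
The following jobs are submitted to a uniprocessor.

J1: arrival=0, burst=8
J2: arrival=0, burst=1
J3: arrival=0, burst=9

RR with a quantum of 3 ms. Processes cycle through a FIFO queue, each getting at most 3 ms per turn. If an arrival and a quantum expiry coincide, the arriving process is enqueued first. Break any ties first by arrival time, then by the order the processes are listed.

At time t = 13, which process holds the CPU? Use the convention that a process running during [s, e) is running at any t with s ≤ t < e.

J1

Gantt: | J1 0-3 | J2 3-4 | J3 4-7 | J1 7-10 | J3 10-13 | J1 13-15 | J3 15-18 |
Completion: J1=15  J2=4  J3=18
Turnaround (C−A): J1=15  J2=4  J3=18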